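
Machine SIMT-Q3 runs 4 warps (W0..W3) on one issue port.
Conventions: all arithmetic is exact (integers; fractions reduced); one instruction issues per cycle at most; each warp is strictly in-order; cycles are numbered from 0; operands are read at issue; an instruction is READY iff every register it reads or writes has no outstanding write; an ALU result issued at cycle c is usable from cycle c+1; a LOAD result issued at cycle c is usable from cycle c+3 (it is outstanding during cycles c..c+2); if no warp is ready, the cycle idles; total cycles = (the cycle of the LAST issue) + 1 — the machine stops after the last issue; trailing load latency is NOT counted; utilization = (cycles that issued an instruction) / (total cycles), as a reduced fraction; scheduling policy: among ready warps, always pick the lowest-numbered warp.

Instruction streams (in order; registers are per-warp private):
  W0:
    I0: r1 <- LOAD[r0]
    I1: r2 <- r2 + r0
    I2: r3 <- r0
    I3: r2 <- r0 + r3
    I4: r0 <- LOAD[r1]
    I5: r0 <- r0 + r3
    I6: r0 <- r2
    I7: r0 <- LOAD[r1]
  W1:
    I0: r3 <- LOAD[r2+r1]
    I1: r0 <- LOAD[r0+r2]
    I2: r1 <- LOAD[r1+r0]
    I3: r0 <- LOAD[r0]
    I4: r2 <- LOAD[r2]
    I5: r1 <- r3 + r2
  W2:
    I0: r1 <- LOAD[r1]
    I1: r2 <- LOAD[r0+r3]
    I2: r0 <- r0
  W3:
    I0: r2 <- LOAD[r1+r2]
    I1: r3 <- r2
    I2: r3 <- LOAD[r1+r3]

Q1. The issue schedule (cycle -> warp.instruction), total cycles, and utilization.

cycle 0: W0.I0
cycle 1: W0.I1
cycle 2: W0.I2
cycle 3: W0.I3
cycle 4: W0.I4
cycle 5: W1.I0
cycle 6: W1.I1
cycle 7: W0.I5
cycle 8: W0.I6
cycle 9: W0.I7
cycle 10: W1.I2
cycle 11: W1.I3
cycle 12: W1.I4
cycle 13: W2.I0
cycle 14: W2.I1
cycle 15: W1.I5
cycle 16: W2.I2
cycle 17: W3.I0
cycle 18: idle
cycle 19: idle
cycle 20: W3.I1
cycle 21: W3.I2

Answer: 22 cycles, utilization 10/11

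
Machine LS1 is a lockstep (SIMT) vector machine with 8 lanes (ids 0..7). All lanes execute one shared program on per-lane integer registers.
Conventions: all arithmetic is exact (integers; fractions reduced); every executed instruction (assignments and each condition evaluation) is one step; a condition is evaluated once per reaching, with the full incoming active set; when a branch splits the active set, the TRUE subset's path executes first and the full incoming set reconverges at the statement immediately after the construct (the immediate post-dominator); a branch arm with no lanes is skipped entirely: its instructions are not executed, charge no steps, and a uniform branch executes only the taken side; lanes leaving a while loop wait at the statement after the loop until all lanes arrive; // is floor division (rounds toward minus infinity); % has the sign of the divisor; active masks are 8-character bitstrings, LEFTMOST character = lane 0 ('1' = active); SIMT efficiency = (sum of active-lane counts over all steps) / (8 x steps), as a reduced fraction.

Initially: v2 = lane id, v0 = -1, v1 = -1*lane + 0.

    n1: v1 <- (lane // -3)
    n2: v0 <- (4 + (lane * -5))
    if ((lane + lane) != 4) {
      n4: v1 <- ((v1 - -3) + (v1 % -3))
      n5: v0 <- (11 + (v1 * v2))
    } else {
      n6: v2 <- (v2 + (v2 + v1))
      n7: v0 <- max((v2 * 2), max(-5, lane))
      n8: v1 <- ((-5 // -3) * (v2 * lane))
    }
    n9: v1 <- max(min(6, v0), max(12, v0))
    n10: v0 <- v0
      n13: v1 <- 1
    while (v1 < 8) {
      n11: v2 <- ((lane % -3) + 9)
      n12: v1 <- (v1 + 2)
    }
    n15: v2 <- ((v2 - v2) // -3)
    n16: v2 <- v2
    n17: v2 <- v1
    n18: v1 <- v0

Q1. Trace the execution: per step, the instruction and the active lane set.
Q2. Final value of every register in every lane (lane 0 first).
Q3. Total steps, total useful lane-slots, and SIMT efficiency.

step 0: v1 <- (lane // -3)           11111111
step 1: v0 <- (4 + (lane * -5))      11111111
step 2: eval ((lane + lane) != 4)    11111111
step 3: v1 <- ((v1 - -3) + (v1 % -3)) 11011111
step 4: v0 <- (11 + (v1 * v2))       11011111
step 5: v2 <- (v2 + (v2 + v1))       00100000
step 6: v0 <- max((v2 * 2), max(-5, lane)) 00100000
step 7: v1 <- ((-5 // -3) * (v2 * lane)) 00100000
step 8: v1 <- max(min(6, v0), max(12, v0)) 11111111
step 9: v0 <- v0                     11111111
step 10: v1 <- 1                      11111111
step 11: eval (v1 < 8)                11111111
step 12: v2 <- ((lane % -3) + 9)      11111111
step 13: v1 <- (v1 + 2)               11111111
step 14: eval (v1 < 8)                11111111
step 15: v2 <- ((lane % -3) + 9)      11111111
step 16: v1 <- (v1 + 2)               11111111
step 17: eval (v1 < 8)                11111111
step 18: v2 <- ((lane % -3) + 9)      11111111
step 19: v1 <- (v1 + 2)               11111111
step 20: eval (v1 < 8)                11111111
step 21: v2 <- ((lane % -3) + 9)      11111111
step 22: v1 <- (v1 + 2)               11111111
step 23: eval (v1 < 8)                11111111
step 24: v2 <- ((v2 - v2) // -3)      11111111
step 25: v2 <- v2                     11111111
step 26: v2 <- v1                     11111111
step 27: v1 <- v0                     11111111

Answer: 28 steps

v2: 9,9,9,9,9,9,9,9
v0: 11,12,6,14,7,6,5,11
v1: 11,12,6,14,7,6,5,11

steps = 28; useful = 201; efficiency = 201/224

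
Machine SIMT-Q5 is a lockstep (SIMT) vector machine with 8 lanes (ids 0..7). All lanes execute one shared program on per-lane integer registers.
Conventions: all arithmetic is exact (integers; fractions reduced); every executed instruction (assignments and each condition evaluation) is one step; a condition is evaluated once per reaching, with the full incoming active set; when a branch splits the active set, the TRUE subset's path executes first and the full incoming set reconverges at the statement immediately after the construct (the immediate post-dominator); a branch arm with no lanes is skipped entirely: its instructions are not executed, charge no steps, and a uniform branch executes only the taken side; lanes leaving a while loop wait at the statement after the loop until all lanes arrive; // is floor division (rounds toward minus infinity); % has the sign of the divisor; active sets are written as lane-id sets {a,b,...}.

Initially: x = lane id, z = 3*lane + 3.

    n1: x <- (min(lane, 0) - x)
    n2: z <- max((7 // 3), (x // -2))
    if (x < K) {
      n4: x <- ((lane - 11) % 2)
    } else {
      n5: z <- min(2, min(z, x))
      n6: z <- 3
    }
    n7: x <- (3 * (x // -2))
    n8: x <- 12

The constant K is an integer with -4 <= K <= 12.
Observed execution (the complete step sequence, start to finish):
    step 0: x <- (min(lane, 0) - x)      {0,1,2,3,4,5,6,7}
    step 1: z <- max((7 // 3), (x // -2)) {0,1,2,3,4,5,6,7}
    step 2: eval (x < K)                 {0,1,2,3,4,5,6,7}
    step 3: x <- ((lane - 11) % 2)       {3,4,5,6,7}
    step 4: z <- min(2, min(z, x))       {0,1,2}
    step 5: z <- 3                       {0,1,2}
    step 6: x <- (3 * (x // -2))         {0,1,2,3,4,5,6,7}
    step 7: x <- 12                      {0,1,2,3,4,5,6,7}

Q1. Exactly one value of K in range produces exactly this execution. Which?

Answer: K = -2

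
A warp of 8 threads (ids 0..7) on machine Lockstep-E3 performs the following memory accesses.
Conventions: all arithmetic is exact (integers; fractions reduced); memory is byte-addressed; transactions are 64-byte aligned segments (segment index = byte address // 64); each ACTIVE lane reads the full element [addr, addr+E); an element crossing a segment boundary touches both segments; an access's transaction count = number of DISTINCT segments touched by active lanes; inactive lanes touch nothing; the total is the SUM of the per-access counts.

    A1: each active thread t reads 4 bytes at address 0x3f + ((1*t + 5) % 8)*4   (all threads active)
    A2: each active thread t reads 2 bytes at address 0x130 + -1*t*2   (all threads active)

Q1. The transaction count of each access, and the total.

A1: 2 transactions
A2: 1 transaction

Answer: 2,1; total 3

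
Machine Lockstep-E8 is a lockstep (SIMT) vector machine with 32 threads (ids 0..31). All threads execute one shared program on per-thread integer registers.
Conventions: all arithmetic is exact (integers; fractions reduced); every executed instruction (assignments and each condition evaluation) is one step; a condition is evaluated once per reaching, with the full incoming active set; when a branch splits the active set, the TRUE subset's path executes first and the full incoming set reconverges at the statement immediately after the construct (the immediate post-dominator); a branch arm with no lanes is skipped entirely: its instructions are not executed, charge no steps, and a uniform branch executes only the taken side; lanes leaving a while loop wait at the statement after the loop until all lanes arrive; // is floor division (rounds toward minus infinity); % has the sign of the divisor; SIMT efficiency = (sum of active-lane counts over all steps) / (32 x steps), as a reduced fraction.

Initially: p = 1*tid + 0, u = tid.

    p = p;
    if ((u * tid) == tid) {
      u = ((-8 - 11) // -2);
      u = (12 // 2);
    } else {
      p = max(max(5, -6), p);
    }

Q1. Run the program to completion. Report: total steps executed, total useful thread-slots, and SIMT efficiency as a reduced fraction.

Answer: 5 steps, 98 useful, 49/80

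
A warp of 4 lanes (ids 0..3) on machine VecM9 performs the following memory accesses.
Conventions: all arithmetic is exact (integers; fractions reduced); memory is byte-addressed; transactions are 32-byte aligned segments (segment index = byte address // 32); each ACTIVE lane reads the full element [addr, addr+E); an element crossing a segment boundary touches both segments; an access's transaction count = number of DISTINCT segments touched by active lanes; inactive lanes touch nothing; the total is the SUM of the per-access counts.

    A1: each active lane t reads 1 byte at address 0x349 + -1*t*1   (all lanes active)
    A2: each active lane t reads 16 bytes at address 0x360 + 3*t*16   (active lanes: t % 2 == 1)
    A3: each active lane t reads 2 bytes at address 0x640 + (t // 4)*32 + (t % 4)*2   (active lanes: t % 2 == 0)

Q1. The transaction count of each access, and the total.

A1: 1 transaction
A2: 2 transactions
A3: 1 transaction

Answer: 1,2,1; total 4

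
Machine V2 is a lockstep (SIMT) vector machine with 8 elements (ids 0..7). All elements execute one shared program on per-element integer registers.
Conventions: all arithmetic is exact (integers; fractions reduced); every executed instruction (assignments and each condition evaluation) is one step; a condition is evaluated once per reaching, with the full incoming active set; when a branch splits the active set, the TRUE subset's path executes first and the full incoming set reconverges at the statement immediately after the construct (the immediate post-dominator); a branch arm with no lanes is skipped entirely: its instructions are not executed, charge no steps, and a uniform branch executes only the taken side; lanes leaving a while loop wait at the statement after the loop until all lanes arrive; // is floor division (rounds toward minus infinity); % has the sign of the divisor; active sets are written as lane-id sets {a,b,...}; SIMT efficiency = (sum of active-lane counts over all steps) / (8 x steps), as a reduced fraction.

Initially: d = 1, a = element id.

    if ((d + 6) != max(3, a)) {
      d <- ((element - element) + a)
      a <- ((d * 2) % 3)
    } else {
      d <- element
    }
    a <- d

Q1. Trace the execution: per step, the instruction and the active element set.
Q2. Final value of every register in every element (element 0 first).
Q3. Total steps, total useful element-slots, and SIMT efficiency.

step 0: eval ((d + 6) != max(3, a))  {0,1,2,3,4,5,6,7}
step 1: d <- ((element - element) + a) {0,1,2,3,4,5,6}
step 2: a <- ((d * 2) % 3)           {0,1,2,3,4,5,6}
step 3: d <- element                 {7}
step 4: a <- d                       {0,1,2,3,4,5,6,7}

Answer: 5 steps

d: 0,1,2,3,4,5,6,7
a: 0,1,2,3,4,5,6,7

steps = 5; useful = 31; efficiency = 31/40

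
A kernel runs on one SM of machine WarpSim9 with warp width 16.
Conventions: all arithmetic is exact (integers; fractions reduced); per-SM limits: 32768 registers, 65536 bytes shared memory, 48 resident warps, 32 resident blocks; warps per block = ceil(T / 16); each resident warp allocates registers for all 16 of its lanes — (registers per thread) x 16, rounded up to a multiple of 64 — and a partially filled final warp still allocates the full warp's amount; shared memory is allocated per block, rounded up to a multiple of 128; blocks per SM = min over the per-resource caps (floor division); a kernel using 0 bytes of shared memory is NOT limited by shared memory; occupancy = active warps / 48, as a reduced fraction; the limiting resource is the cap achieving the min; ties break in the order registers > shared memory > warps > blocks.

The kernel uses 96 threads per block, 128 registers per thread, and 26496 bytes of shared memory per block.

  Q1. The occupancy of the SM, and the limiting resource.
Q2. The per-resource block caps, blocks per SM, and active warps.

Answer: occupancy 1/4, limited by registers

registers: 2 blocks
shared memory: 2 blocks
warps: 8 blocks
blocks: 32 blocks

Answer: 2 blocks, 12 active warps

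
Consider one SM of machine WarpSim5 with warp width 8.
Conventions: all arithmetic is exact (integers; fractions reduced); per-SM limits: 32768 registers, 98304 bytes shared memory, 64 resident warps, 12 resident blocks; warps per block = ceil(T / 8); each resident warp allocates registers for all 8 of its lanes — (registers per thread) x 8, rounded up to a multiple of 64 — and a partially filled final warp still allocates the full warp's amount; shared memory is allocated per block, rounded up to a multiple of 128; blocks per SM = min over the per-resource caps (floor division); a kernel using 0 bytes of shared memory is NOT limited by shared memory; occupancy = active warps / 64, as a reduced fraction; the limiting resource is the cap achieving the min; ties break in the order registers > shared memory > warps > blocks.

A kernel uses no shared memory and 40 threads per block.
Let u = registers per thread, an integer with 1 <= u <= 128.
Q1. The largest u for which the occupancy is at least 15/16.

Answer: u = 64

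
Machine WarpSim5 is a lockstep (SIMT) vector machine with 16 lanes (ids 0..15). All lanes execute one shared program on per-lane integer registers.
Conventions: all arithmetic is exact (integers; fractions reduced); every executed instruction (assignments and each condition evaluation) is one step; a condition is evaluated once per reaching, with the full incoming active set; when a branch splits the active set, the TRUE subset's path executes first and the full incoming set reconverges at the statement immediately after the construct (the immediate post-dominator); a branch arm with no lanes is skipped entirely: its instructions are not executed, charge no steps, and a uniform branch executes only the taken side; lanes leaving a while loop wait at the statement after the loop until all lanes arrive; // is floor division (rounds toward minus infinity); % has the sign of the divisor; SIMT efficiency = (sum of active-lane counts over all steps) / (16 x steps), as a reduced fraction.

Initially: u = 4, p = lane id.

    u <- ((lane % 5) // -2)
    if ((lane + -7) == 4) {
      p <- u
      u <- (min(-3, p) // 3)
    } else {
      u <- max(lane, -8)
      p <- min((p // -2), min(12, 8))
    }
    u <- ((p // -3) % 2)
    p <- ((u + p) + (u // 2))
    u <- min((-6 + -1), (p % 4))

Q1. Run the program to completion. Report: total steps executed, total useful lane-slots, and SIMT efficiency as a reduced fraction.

Answer: 9 steps, 112 useful, 7/9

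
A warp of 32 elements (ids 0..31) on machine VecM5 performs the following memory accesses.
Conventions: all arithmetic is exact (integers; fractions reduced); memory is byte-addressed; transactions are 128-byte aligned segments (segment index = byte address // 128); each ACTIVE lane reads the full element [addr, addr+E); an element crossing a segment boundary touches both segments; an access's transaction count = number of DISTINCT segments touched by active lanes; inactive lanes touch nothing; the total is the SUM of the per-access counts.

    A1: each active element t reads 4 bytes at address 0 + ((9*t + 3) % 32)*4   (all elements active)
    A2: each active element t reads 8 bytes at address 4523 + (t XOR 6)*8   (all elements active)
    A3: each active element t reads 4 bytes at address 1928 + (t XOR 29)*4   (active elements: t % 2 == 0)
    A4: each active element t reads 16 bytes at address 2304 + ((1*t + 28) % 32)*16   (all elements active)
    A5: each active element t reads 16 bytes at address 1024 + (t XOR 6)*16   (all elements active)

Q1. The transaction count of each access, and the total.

A1: 1 transaction
A2: 3 transactions
A3: 2 transactions
A4: 4 transactions
A5: 4 transactions

Answer: 1,3,2,4,4; total 14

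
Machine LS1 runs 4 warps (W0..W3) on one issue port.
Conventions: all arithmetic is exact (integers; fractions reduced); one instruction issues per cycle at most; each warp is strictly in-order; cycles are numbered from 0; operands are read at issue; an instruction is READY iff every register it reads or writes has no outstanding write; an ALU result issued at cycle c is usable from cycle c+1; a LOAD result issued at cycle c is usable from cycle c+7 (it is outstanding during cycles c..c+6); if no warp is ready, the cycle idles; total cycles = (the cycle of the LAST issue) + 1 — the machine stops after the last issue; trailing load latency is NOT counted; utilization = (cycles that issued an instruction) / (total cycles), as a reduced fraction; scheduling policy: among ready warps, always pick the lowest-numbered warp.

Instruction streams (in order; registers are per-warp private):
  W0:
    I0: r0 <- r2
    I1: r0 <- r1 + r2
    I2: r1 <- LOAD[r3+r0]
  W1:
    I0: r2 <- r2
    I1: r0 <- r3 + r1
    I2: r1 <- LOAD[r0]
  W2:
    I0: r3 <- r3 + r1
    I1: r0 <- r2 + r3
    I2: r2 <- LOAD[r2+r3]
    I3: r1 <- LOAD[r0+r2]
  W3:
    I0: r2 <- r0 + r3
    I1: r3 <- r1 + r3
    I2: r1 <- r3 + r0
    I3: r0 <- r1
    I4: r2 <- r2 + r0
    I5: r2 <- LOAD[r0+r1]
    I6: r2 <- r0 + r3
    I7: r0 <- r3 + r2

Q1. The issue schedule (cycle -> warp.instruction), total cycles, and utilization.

cycle 0: W0.I0
cycle 1: W0.I1
cycle 2: W0.I2
cycle 3: W1.I0
cycle 4: W1.I1
cycle 5: W1.I2
cycle 6: W2.I0
cycle 7: W2.I1
cycle 8: W2.I2
cycle 9: W3.I0
cycle 10: W3.I1
cycle 11: W3.I2
cycle 12: W3.I3
cycle 13: W3.I4
cycle 14: W3.I5
cycle 15: W2.I3
cycle 16: idle
cycle 17: idle
cycle 18: idle
cycle 19: idle
cycle 20: idle
cycle 21: W3.I6
cycle 22: W3.I7

Answer: 23 cycles, utilization 18/23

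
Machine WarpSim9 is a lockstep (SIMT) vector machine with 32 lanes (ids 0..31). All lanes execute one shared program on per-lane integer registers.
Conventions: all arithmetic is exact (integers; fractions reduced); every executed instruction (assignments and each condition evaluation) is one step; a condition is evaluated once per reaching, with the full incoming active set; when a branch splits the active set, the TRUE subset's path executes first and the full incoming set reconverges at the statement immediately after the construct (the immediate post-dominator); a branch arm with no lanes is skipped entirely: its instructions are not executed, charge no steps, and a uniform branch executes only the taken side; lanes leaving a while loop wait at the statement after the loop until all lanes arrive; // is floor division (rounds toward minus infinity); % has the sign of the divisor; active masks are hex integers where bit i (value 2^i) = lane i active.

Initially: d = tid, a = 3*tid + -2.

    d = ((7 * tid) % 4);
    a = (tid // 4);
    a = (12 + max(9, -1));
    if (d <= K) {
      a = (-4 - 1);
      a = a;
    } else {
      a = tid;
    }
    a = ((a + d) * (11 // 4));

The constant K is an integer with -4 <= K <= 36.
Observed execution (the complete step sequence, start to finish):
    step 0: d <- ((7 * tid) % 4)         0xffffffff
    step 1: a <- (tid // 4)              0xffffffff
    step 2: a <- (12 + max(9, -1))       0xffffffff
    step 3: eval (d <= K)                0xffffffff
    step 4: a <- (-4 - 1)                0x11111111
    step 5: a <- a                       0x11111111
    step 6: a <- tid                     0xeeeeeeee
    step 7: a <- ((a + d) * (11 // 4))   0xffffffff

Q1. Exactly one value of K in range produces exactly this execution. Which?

Answer: K = 0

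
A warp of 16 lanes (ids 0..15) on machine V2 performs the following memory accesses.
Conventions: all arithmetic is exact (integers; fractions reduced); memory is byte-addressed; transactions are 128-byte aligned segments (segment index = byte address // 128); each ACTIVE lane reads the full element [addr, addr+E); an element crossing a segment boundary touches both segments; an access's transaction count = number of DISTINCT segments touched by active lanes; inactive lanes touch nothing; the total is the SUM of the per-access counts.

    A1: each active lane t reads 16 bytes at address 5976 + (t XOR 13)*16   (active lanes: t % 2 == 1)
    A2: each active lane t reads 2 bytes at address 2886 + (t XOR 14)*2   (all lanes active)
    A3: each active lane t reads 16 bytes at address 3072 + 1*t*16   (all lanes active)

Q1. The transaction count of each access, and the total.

A1: 3 transactions
A2: 1 transaction
A3: 2 transactions

Answer: 3,1,2; total 6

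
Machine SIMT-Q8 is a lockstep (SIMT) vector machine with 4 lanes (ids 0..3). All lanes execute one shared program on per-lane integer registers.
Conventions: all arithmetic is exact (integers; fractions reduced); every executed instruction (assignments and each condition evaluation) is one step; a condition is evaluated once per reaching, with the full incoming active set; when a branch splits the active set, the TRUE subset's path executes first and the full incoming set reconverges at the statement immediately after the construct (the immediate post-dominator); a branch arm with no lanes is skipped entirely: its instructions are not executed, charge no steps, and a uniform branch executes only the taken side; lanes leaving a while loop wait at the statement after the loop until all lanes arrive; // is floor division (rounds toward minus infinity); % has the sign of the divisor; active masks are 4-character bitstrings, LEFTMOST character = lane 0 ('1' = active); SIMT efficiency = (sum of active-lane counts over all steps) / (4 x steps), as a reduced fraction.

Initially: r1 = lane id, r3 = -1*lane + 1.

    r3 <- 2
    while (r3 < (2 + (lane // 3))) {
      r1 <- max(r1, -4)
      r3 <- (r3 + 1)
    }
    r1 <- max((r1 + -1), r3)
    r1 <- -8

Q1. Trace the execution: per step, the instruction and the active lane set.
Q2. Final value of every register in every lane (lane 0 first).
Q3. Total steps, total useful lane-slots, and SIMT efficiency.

step 0: r3 <- 2                      1111
step 1: eval (r3 < (2 + (lane // 3))) 1111
step 2: r1 <- max(r1, -4)            0001
step 3: r3 <- (r3 + 1)               0001
step 4: eval (r3 < (2 + (lane // 3))) 0001
step 5: r1 <- max((r1 + -1), r3)     1111
step 6: r1 <- -8                     1111

Answer: 7 steps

r1: -8,-8,-8,-8
r3: 2,2,2,3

steps = 7; useful = 19; efficiency = 19/28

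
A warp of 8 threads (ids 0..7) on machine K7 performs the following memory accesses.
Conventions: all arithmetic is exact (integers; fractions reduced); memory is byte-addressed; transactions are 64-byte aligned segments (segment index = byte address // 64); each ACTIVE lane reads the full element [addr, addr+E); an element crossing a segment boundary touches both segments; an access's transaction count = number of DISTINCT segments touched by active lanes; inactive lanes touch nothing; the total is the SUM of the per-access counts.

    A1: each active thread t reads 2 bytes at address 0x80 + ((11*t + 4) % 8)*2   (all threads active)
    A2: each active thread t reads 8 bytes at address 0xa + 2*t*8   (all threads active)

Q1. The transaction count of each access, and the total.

A1: 1 transaction
A2: 3 transactions

Answer: 1,3; total 4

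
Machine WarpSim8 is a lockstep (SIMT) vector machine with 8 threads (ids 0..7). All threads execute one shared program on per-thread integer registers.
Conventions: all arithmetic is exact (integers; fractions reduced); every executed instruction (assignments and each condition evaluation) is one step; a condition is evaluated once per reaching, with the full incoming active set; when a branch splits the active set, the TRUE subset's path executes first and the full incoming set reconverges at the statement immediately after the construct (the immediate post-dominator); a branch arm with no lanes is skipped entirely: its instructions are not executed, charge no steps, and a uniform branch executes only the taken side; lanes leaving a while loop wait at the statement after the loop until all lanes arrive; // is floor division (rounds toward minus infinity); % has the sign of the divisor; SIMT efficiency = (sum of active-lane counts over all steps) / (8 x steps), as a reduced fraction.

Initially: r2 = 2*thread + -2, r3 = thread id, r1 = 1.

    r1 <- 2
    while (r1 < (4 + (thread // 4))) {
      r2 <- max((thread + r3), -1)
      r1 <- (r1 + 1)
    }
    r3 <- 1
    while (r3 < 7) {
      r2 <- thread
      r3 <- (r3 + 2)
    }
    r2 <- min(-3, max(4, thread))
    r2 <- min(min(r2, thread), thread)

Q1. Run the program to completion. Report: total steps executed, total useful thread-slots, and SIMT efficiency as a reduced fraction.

Answer: 24 steps, 180 useful, 15/16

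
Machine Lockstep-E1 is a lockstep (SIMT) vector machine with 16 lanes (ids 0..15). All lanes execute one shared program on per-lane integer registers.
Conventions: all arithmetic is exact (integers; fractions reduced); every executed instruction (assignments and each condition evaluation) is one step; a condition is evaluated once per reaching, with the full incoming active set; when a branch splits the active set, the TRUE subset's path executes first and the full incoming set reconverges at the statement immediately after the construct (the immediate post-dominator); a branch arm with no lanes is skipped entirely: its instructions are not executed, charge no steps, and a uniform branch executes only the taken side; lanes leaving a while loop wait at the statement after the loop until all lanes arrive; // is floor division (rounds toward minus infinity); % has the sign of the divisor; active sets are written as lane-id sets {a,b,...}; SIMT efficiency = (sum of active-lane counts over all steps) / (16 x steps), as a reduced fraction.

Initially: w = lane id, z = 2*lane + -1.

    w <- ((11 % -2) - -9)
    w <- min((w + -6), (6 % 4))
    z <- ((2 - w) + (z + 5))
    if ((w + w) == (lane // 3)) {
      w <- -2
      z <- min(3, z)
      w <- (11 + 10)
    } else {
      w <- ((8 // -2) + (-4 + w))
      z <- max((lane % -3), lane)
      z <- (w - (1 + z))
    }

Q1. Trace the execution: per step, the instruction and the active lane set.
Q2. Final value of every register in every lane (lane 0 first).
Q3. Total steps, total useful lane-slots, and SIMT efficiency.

step 0: w <- ((11 % -2) - -9)        {0,1,2,3,4,5,6,7,8,9,10,11,12,13,14,15}
step 1: w <- min((w + -6), (6 % 4))  {0,1,2,3,4,5,6,7,8,9,10,11,12,13,14,15}
step 2: z <- ((2 - w) + (z + 5))     {0,1,2,3,4,5,6,7,8,9,10,11,12,13,14,15}
step 3: eval ((w + w) == (lane // 3)) {0,1,2,3,4,5,6,7,8,9,10,11,12,13,14,15}
step 4: w <- -2                      {12,13,14}
step 5: z <- min(3, z)               {12,13,14}
step 6: w <- (11 + 10)               {12,13,14}
step 7: w <- ((8 // -2) + (-4 + w))  {0,1,2,3,4,5,6,7,8,9,10,11,15}
step 8: z <- max((lane % -3), lane)  {0,1,2,3,4,5,6,7,8,9,10,11,15}
step 9: z <- (w - (1 + z))           {0,1,2,3,4,5,6,7,8,9,10,11,15}

Answer: 10 steps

w: -6,-6,-6,-6,-6,-6,-6,-6,-6,-6,-6,-6,21,21,21,-6
z: -7,-8,-9,-10,-11,-12,-13,-14,-15,-16,-17,-18,3,3,3,-22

steps = 10; useful = 112; efficiency = 112/160 = 7/10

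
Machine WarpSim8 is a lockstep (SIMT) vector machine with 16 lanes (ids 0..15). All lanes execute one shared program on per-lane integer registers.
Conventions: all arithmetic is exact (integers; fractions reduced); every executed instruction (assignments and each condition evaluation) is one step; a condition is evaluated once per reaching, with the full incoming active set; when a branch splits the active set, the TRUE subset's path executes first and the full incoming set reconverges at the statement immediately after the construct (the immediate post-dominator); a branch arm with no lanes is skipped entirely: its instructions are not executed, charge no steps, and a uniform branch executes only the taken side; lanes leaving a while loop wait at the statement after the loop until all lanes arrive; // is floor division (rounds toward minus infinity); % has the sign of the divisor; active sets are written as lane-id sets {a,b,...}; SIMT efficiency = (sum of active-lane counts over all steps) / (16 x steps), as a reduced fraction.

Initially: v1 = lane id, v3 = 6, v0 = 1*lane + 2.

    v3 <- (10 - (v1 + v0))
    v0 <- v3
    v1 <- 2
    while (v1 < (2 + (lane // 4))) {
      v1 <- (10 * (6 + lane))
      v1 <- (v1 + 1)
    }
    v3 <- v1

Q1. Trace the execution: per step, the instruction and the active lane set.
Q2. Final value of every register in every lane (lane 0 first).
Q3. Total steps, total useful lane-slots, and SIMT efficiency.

step 0: v3 <- (10 - (v1 + v0))       {0,1,2,3,4,5,6,7,8,9,10,11,12,13,14,15}
step 1: v0 <- v3                     {0,1,2,3,4,5,6,7,8,9,10,11,12,13,14,15}
step 2: v1 <- 2                      {0,1,2,3,4,5,6,7,8,9,10,11,12,13,14,15}
step 3: eval (v1 < (2 + (lane // 4))) {0,1,2,3,4,5,6,7,8,9,10,11,12,13,14,15}
step 4: v1 <- (10 * (6 + lane))      {4,5,6,7,8,9,10,11,12,13,14,15}
step 5: v1 <- (v1 + 1)               {4,5,6,7,8,9,10,11,12,13,14,15}
step 6: eval (v1 < (2 + (lane // 4))) {4,5,6,7,8,9,10,11,12,13,14,15}
step 7: v3 <- v1                     {0,1,2,3,4,5,6,7,8,9,10,11,12,13,14,15}

Answer: 8 steps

v1: 2,2,2,2,101,111,121,131,141,151,161,171,181,191,201,211
v3: 2,2,2,2,101,111,121,131,141,151,161,171,181,191,201,211
v0: 8,6,4,2,0,-2,-4,-6,-8,-10,-12,-14,-16,-18,-20,-22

steps = 8; useful = 116; efficiency = 116/128 = 29/32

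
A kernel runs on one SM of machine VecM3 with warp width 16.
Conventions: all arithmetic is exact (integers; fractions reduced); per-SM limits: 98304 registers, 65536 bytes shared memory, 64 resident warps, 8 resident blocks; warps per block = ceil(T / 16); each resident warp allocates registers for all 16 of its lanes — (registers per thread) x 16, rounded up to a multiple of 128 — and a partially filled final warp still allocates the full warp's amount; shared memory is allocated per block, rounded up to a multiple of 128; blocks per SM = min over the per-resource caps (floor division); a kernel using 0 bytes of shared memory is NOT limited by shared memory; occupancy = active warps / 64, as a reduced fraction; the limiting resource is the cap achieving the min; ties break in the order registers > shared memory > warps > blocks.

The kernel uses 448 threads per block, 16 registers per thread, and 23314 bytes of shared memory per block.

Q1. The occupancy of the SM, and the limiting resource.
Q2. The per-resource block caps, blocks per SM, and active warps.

Answer: occupancy 7/8, limited by shared memory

registers: 13 blocks
shared memory: 2 blocks
warps: 2 blocks
blocks: 8 blocks

Answer: 2 blocks, 56 active warps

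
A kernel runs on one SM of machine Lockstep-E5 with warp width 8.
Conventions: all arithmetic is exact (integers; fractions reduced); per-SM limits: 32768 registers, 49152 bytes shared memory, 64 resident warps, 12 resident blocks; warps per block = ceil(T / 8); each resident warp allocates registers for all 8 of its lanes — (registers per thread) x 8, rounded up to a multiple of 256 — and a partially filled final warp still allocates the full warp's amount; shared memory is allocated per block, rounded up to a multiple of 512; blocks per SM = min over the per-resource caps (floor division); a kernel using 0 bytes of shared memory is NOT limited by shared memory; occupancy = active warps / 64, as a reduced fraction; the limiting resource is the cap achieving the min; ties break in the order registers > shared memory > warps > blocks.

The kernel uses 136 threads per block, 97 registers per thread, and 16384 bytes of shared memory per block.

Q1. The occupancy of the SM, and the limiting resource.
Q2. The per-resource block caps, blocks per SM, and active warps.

Answer: occupancy 17/64, limited by registers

registers: 1 block
shared memory: 3 blocks
warps: 3 blocks
blocks: 12 blocks

Answer: 1 block, 17 active warps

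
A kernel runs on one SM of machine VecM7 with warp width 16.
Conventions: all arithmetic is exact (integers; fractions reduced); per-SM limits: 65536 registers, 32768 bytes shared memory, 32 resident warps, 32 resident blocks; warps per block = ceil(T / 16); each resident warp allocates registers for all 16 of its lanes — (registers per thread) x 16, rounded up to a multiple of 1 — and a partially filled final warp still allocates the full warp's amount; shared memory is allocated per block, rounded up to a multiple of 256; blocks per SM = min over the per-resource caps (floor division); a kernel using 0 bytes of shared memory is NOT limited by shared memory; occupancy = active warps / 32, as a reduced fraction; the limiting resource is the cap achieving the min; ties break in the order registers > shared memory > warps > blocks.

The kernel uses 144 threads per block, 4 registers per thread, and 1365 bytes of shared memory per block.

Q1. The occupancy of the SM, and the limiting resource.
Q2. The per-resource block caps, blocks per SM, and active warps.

Answer: occupancy 27/32, limited by warps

registers: 113 blocks
shared memory: 21 blocks
warps: 3 blocks
blocks: 32 blocks

Answer: 3 blocks, 27 active warps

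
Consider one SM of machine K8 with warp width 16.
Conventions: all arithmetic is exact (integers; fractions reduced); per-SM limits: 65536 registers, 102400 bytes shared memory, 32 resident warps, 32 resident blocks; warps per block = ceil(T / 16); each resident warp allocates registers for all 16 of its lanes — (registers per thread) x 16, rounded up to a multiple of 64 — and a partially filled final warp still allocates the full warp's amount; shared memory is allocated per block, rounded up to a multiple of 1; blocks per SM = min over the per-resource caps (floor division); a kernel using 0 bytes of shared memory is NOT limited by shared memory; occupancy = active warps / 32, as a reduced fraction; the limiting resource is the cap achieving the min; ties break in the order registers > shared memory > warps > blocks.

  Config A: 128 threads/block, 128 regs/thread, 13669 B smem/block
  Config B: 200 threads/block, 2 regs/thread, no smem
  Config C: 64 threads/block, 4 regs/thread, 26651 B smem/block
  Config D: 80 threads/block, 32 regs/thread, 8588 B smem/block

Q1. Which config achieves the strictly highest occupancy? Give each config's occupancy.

occupancies: A 1, B 13/16, C 3/8, D 15/16

Answer: A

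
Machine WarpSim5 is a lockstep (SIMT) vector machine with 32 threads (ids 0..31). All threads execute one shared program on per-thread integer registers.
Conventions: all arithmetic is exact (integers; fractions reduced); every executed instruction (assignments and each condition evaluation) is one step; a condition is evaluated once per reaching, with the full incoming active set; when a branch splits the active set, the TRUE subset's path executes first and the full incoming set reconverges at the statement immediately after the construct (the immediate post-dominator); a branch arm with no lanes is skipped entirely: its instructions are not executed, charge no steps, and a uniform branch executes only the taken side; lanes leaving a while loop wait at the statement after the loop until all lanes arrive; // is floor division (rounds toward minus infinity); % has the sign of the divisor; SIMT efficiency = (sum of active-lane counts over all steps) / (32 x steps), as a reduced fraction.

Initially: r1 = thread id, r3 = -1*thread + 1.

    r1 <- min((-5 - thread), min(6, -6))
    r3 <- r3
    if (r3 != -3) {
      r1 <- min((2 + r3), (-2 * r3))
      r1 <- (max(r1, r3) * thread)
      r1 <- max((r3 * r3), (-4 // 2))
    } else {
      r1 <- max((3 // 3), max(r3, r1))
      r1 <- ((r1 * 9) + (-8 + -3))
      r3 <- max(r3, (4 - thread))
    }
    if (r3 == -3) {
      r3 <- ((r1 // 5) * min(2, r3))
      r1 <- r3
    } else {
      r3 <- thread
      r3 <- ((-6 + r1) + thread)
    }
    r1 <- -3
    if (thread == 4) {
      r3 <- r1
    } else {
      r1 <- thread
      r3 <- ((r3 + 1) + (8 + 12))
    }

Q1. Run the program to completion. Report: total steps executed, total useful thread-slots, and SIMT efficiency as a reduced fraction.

Answer: 17 steps, 415 useful, 415/544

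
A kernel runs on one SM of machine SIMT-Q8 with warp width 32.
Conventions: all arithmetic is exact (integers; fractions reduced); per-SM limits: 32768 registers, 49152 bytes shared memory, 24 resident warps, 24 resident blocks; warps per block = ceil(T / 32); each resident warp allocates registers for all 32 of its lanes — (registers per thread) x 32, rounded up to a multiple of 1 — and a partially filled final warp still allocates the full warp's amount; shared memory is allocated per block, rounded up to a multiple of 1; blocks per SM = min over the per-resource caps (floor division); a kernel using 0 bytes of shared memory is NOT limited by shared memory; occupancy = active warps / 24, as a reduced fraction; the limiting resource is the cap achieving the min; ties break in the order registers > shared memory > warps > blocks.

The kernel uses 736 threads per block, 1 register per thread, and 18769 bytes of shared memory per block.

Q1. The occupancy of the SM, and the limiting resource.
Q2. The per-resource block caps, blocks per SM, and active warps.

Answer: occupancy 23/24, limited by warps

registers: 44 blocks
shared memory: 2 blocks
warps: 1 block
blocks: 24 blocks

Answer: 1 block, 23 active warps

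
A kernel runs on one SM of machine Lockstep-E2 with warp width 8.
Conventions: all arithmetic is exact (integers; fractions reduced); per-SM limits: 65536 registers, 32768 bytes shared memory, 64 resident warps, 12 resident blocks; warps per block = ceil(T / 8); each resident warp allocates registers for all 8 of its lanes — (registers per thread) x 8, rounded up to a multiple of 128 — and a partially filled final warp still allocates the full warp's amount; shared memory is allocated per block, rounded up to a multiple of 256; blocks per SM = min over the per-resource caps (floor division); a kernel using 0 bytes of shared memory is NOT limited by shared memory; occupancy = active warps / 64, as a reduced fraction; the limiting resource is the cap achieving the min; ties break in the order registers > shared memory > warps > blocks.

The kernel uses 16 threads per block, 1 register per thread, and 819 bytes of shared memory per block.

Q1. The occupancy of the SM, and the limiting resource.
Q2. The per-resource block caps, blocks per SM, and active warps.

Answer: occupancy 3/8, limited by blocks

registers: 256 blocks
shared memory: 32 blocks
warps: 32 blocks
blocks: 12 blocks

Answer: 12 blocks, 24 active warps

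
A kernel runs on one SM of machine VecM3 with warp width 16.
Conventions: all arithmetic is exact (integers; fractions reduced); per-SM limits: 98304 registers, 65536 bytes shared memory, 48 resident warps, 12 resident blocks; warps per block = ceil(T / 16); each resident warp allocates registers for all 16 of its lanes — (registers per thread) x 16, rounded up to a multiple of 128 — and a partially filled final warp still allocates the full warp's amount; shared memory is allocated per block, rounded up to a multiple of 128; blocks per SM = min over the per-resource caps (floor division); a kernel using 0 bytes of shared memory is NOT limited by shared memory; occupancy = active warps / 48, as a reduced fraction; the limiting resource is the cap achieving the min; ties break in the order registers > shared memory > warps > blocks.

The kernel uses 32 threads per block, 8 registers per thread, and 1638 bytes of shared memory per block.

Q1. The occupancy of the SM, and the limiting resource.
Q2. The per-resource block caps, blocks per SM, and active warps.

Answer: occupancy 1/2, limited by blocks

registers: 384 blocks
shared memory: 39 blocks
warps: 24 blocks
blocks: 12 blocks

Answer: 12 blocks, 24 active warps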